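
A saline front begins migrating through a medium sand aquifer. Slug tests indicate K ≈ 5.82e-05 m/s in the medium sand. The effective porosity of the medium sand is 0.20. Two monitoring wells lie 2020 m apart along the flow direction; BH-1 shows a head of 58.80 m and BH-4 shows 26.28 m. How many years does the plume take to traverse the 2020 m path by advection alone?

Convert K: 5.82e-05 m/s × 86400 = 5.028 m/day.
Hydraulic gradient i = (58.80 − 26.28) / 2020 = 32.52 / 2020 = 0.01610.
Darcy flux q = K · i = 5.028 × 0.01610 = 0.08095 m/day.
Seepage velocity v = q / n_e = 0.08095 / 0.20 = 0.4048 m/day.
Travel time t = L / v = 2020 / 0.4048 = 4991 days = 13.66 years.

13.7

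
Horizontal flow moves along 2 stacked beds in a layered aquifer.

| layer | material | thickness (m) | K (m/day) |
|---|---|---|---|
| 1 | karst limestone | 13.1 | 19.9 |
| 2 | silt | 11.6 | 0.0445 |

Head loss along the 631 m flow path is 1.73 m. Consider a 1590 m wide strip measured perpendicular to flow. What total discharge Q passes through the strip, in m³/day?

1140

Flow is parallel to layering, so each bed carries its own Darcy discharge and the transmissivities add.
Σ(K_i·b_i) = 19.9×13.1 + 0.0445×11.6 = 261.2 m²/day.
Hydraulic gradient i = Δh / L = 1.73 / 631 = 0.002742.
Q = Σ(K_i·b_i) · W · i = 261.2 × 1590 × 0.002742 = 1139 m³/day.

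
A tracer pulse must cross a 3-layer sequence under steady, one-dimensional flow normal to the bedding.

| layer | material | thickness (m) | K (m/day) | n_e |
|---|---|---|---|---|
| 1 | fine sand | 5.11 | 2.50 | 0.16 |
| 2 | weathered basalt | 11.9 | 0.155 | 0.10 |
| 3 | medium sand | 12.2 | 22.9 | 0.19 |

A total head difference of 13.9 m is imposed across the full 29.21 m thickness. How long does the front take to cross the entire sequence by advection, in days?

24.7

With flow normal to the layers, continuity requires the same specific discharge q through every layer.
Σ(b_i/K_i) = 5.11/2.50 + 11.9/0.155 + 12.2/22.9 = 79.35 d.
q = Δh / Σ(b_i/K_i) = 13.9 / 79.35 = 0.1752 m/day.
In each layer the seepage velocity is v_i = q/n_i, so the layer transit time is t_i = b_i·n_i / q:
  layer 1 (fine sand): t_1 = 5.11 × 0.16 / 0.1752 = 4.667 d
  layer 2 (weathered basalt): t_2 = 11.9 × 0.10 / 0.1752 = 6.793 d
  layer 3 (medium sand): t_3 = 12.2 × 0.19 / 0.1752 = 13.23 d
Total t = Σ t_i = 24.69 days.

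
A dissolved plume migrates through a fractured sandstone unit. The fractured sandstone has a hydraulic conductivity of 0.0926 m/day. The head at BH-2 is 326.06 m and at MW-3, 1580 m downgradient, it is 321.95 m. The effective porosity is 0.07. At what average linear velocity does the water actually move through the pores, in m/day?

0.00344

Hydraulic gradient i = (326.06 − 321.95) / 1580 = 4.11 / 1580 = 0.002601.
Darcy flux q = K · i = 0.09260 × 0.002601 = 0.0002409 m/day.
Seepage velocity v = q / n_e = 0.0002409 / 0.07 = 0.003441 m/day.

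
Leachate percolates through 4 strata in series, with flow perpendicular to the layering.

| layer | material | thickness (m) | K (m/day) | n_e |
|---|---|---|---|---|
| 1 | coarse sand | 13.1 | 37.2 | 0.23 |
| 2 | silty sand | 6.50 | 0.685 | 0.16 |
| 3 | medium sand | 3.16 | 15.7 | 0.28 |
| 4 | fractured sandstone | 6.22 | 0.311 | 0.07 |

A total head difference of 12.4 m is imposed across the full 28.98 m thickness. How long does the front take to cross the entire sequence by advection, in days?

13.0

With flow normal to the layers, continuity requires the same specific discharge q through every layer.
Σ(b_i/K_i) = 13.1/37.2 + 6.50/0.685 + 3.16/15.7 + 6.22/0.311 = 30.04 d.
q = Δh / Σ(b_i/K_i) = 12.4 / 30.04 = 0.4127 m/day.
In each layer the seepage velocity is v_i = q/n_i, so the layer transit time is t_i = b_i·n_i / q:
  layer 1 (coarse sand): t_1 = 13.1 × 0.23 / 0.4127 = 7.300 d
  layer 2 (silty sand): t_2 = 6.50 × 0.16 / 0.4127 = 2.520 d
  layer 3 (medium sand): t_3 = 3.16 × 0.28 / 0.4127 = 2.144 d
  layer 4 (fractured sandstone): t_4 = 6.22 × 0.07 / 0.4127 = 1.055 d
Total t = Σ t_i = 13.02 days.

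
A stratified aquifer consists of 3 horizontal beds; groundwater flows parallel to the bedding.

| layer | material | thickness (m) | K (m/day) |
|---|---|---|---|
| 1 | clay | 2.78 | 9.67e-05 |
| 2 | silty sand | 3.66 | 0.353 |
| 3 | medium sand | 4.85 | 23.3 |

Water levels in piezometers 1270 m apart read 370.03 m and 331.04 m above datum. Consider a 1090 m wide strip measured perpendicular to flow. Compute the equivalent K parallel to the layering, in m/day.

Flow is parallel to layering, so each bed carries its own Darcy discharge and the transmissivities add.
Σ(K_i·b_i) = 9.67e-05×2.78 + 0.353×3.66 + 23.3×4.85 = 114.3 m²/day.
Total thickness b = 11.29 m, so K_eq = Σ(K_i·b_i)/b = 10.12 m/day.

10.1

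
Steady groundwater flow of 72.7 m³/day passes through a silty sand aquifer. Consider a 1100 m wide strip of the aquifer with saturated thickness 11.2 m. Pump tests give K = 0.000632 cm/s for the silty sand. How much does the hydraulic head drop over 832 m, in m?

Convert K: 0.000632 cm/s × 864 = 0.5460 m/day.
Cross-sectional area A = 1100 × 11.2 = 12320 m².
From Q = K·A·i, i = Q / (K·A) = 72.7 / (0.5460 × 12320) = 0.01081.
Head loss Δh = i · L = 0.01081 × 832 = 8.991 m.

8.99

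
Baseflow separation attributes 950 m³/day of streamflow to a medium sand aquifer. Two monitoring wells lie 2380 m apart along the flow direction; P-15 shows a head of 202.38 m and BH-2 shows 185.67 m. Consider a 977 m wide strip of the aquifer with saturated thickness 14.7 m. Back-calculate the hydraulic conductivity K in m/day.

Cross-sectional area A = 977 × 14.7 = 14362 m².
Hydraulic gradient i = (202.38 − 185.67) / 2380 = 16.71 / 2380 = 0.007021.
From Q = K·A·i, K = Q / (A·i) = 950 / (14362 × 0.007021) = 9.421 m/day.

9.42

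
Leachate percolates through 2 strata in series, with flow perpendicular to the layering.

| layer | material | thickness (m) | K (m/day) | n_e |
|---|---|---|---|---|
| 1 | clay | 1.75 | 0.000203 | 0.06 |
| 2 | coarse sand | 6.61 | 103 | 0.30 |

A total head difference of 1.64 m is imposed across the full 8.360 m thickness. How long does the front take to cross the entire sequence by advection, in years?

30.0

With flow normal to the layers, continuity requires the same specific discharge q through every layer.
Σ(b_i/K_i) = 1.75/0.000203 + 6.61/103 = 8621 d.
q = Δh / Σ(b_i/K_i) = 1.64 / 8621 = 0.0001902 m/day.
In each layer the seepage velocity is v_i = q/n_i, so the layer transit time is t_i = b_i·n_i / q:
  layer 1 (clay): t_1 = 1.75 × 0.06 / 0.0001902 = 551.9 d
  layer 2 (coarse sand): t_2 = 6.61 × 0.30 / 0.0001902 = 10424 d
Total t = Σ t_i = 10976 days = 30.05 years.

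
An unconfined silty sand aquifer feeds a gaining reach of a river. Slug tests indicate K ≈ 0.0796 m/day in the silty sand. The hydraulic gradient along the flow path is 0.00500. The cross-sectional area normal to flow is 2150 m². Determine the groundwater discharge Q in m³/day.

0.856

Hydraulic gradient i = 0.00500.
Darcy's law: Q = K · A · i = 0.07960 × 2150 × 0.005000 = 0.8557 m³/day.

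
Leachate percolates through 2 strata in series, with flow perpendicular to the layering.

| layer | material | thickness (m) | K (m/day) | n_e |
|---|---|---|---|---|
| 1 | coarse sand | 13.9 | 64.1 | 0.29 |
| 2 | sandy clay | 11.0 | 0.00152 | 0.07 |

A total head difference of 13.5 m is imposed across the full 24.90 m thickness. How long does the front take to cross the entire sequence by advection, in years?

7.05

With flow normal to the layers, continuity requires the same specific discharge q through every layer.
Σ(b_i/K_i) = 13.9/64.1 + 11.0/0.00152 = 7237 d.
q = Δh / Σ(b_i/K_i) = 13.5 / 7237 = 0.001865 m/day.
In each layer the seepage velocity is v_i = q/n_i, so the layer transit time is t_i = b_i·n_i / q:
  layer 1 (coarse sand): t_1 = 13.9 × 0.29 / 0.001865 = 2161 d
  layer 2 (sandy clay): t_2 = 11.0 × 0.07 / 0.001865 = 412.8 d
Total t = Σ t_i = 2574 days = 7.046 years.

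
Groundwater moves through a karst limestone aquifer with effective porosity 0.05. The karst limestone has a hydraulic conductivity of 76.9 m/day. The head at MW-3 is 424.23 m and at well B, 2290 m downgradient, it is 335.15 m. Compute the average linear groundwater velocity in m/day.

59.8

Hydraulic gradient i = (424.23 − 335.15) / 2290 = 89.08 / 2290 = 0.03890.
Darcy flux q = K · i = 76.90 × 0.03890 = 2.991 m/day.
Seepage velocity v = q / n_e = 2.991 / 0.05 = 59.83 m/day.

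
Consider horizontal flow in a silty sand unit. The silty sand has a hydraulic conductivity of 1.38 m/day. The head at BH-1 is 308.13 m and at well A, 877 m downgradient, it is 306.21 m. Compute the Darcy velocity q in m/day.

0.00302

Hydraulic gradient i = (308.13 − 306.21) / 877 = 1.92 / 877 = 0.002189.
Specific discharge q = K · i = 1.380 × 0.002189 = 0.003021 m/day.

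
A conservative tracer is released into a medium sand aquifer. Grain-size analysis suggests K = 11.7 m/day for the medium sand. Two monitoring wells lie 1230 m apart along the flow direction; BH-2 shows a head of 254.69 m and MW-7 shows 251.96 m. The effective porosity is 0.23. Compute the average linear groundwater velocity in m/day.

Hydraulic gradient i = (254.69 − 251.96) / 1230 = 2.73 / 1230 = 0.002220.
Darcy flux q = K · i = 11.70 × 0.002220 = 0.02597 m/day.
Seepage velocity v = q / n_e = 0.02597 / 0.23 = 0.1129 m/day.

0.113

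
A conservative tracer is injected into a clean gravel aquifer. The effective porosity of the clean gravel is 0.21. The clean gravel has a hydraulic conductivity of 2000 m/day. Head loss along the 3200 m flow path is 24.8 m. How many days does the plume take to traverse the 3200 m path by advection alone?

43.4

Hydraulic gradient i = Δh / L = 24.8 / 3200 = 0.007750.
Darcy flux q = K · i = 2000 × 0.007750 = 15.50 m/day.
Seepage velocity v = q / n_e = 15.50 / 0.21 = 73.81 m/day.
Travel time t = L / v = 3200 / 73.81 = 43.35 days.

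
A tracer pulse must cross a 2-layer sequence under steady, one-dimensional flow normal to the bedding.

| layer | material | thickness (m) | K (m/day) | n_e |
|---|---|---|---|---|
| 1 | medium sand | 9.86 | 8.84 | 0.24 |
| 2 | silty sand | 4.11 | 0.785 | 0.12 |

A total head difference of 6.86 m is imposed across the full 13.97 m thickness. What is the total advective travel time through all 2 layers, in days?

2.65

With flow normal to the layers, continuity requires the same specific discharge q through every layer.
Σ(b_i/K_i) = 9.86/8.84 + 4.11/0.785 = 6.351 d.
q = Δh / Σ(b_i/K_i) = 6.86 / 6.351 = 1.080 m/day.
In each layer the seepage velocity is v_i = q/n_i, so the layer transit time is t_i = b_i·n_i / q:
  layer 1 (medium sand): t_1 = 9.86 × 0.24 / 1.080 = 2.191 d
  layer 2 (silty sand): t_2 = 4.11 × 0.12 / 1.080 = 0.4566 d
Total t = Σ t_i = 2.647 days.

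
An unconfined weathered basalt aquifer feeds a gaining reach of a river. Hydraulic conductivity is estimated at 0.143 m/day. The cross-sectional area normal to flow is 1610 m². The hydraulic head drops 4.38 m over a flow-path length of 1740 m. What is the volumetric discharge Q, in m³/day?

Hydraulic gradient i = Δh / L = 4.38 / 1740 = 0.002517.
Darcy's law: Q = K · A · i = 0.1430 × 1610 × 0.002517 = 0.5795 m³/day.

0.580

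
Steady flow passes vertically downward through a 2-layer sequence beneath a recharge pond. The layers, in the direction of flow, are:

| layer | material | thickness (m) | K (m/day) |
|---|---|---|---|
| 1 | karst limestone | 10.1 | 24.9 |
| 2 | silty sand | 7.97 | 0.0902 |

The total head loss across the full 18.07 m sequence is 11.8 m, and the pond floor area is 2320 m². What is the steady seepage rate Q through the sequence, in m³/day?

Flow is perpendicular to layering, so the layers act in series and the equivalent K is the thickness-weighted harmonic mean.
Total thickness L = 10.1 + 7.97 = 18.07 m.
Σ(b_i/K_i) = 10.1/24.9 + 7.97/0.0902 = 88.76 d.
K_eq = L / Σ(b_i/K_i) = 18.07 / 88.76 = 0.2036 m/day.
Q = K_eq · A · (Δh/L) = 0.2036 × 2320 × (11.8/18.07) = 308.4 m³/day.

308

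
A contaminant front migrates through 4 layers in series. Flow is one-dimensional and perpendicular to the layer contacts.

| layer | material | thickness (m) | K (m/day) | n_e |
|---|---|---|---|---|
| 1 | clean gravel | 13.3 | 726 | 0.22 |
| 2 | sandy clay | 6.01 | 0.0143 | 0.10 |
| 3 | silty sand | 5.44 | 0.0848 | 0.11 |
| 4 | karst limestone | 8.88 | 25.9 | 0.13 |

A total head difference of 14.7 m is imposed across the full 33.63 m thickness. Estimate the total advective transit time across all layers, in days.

174

With flow normal to the layers, continuity requires the same specific discharge q through every layer.
Σ(b_i/K_i) = 13.3/726 + 6.01/0.0143 + 5.44/0.0848 + 8.88/25.9 = 484.8 d.
q = Δh / Σ(b_i/K_i) = 14.7 / 484.8 = 0.03032 m/day.
In each layer the seepage velocity is v_i = q/n_i, so the layer transit time is t_i = b_i·n_i / q:
  layer 1 (clean gravel): t_1 = 13.3 × 0.22 / 0.03032 = 96.50 d
  layer 2 (sandy clay): t_2 = 6.01 × 0.10 / 0.03032 = 19.82 d
  layer 3 (silty sand): t_3 = 5.44 × 0.11 / 0.03032 = 19.73 d
  layer 4 (karst limestone): t_4 = 8.88 × 0.13 / 0.03032 = 38.07 d
Total t = Σ t_i = 174.1 days.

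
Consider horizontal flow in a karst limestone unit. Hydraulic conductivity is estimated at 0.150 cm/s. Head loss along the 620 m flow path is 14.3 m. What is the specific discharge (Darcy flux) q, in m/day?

Convert K: 0.150 cm/s × 864 = 129.6 m/day.
Hydraulic gradient i = Δh / L = 14.3 / 620 = 0.02306.
Specific discharge q = K · i = 129.6 × 0.02306 = 2.989 m/day.

2.99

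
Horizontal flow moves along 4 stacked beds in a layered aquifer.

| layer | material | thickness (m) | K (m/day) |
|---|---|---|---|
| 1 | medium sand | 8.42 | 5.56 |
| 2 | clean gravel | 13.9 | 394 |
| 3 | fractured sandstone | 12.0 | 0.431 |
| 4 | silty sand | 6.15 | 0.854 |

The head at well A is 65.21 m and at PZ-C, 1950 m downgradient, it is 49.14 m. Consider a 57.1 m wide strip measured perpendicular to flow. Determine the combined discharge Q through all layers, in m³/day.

Flow is parallel to layering, so each bed carries its own Darcy discharge and the transmissivities add.
Σ(K_i·b_i) = 5.56×8.42 + 394×13.9 + 0.431×12.0 + 0.854×6.15 = 5534 m²/day.
Hydraulic gradient i = (65.21 − 49.14) / 1950 = 16.07 / 1950 = 0.008241.
Q = Σ(K_i·b_i) · W · i = 5534 × 57.1 × 0.008241 = 2604 m³/day.

2600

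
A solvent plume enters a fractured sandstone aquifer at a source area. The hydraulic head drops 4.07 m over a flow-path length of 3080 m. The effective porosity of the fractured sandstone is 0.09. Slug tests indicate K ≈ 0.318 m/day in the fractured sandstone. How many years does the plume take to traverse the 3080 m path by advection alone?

Hydraulic gradient i = Δh / L = 4.07 / 3080 = 0.001321.
Darcy flux q = K · i = 0.3180 × 0.001321 = 0.0004202 m/day.
Seepage velocity v = q / n_e = 0.0004202 / 0.09 = 0.004669 m/day.
Travel time t = L / v = 3080 / 0.004669 = 6.597e+05 days = 1806 years.

1810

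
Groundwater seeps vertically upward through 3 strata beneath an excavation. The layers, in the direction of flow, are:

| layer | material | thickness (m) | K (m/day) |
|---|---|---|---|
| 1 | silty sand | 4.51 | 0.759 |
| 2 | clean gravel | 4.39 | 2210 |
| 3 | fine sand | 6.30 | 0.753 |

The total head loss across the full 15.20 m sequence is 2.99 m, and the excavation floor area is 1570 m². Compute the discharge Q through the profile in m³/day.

328

Flow is perpendicular to layering, so the layers act in series and the equivalent K is the thickness-weighted harmonic mean.
Total thickness L = 4.51 + 4.39 + 6.30 = 15.20 m.
Σ(b_i/K_i) = 4.51/0.759 + 4.39/2210 + 6.30/0.753 = 14.31 d.
K_eq = L / Σ(b_i/K_i) = 15.20 / 14.31 = 1.062 m/day.
Q = K_eq · A · (Δh/L) = 1.062 × 1570 × (2.99/15.20) = 328.0 m³/day.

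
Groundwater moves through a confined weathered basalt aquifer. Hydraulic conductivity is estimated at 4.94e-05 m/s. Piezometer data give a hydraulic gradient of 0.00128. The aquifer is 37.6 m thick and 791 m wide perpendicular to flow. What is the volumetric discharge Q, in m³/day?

Convert K: 4.94e-05 m/s × 86400 = 4.268 m/day.
Cross-sectional area A = 791 × 37.6 = 29742 m².
Hydraulic gradient i = 0.00128.
Darcy's law: Q = K · A · i = 4.268 × 29742 × 0.001280 = 162.5 m³/day.

162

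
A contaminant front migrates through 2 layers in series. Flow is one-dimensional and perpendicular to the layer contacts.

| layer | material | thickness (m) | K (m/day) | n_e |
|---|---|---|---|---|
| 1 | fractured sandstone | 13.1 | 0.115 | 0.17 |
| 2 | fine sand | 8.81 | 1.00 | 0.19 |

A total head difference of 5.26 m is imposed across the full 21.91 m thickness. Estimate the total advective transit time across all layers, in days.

91.0

With flow normal to the layers, continuity requires the same specific discharge q through every layer.
Σ(b_i/K_i) = 13.1/0.115 + 8.81/1.00 = 122.7 d.
q = Δh / Σ(b_i/K_i) = 5.26 / 122.7 = 0.04286 m/day.
In each layer the seepage velocity is v_i = q/n_i, so the layer transit time is t_i = b_i·n_i / q:
  layer 1 (fractured sandstone): t_1 = 13.1 × 0.17 / 0.04286 = 51.96 d
  layer 2 (fine sand): t_2 = 8.81 × 0.19 / 0.04286 = 39.05 d
Total t = Σ t_i = 91.01 days.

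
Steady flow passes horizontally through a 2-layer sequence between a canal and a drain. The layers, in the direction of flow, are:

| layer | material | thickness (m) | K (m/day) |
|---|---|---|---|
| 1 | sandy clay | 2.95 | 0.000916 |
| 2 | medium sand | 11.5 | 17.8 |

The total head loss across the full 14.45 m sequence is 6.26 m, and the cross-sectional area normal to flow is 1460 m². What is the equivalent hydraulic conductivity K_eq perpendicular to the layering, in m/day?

Flow is perpendicular to layering, so the layers act in series and the equivalent K is the thickness-weighted harmonic mean.
Total thickness L = 2.95 + 11.5 = 14.45 m.
Σ(b_i/K_i) = 2.95/0.000916 + 11.5/17.8 = 3221 d.
K_eq = L / Σ(b_i/K_i) = 14.45 / 3221 = 0.004486 m/day.

0.00449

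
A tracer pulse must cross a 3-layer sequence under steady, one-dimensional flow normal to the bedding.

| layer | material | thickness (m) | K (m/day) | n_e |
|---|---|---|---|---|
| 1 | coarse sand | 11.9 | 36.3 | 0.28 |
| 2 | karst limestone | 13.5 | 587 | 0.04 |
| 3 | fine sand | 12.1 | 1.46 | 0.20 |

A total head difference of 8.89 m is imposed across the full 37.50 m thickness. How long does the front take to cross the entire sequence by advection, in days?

6.11

With flow normal to the layers, continuity requires the same specific discharge q through every layer.
Σ(b_i/K_i) = 11.9/36.3 + 13.5/587 + 12.1/1.46 = 8.638 d.
q = Δh / Σ(b_i/K_i) = 8.89 / 8.638 = 1.029 m/day.
In each layer the seepage velocity is v_i = q/n_i, so the layer transit time is t_i = b_i·n_i / q:
  layer 1 (coarse sand): t_1 = 11.9 × 0.28 / 1.029 = 3.238 d
  layer 2 (karst limestone): t_2 = 13.5 × 0.04 / 1.029 = 0.5247 d
  layer 3 (fine sand): t_3 = 12.1 × 0.20 / 1.029 = 2.352 d
Total t = Σ t_i = 6.114 days.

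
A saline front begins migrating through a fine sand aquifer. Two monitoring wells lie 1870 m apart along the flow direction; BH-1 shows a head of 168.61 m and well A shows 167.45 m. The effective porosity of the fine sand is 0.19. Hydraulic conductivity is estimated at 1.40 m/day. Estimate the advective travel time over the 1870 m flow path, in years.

1120

Hydraulic gradient i = (168.61 − 167.45) / 1870 = 1.16 / 1870 = 0.0006203.
Darcy flux q = K · i = 1.400 × 0.0006203 = 0.0008684 m/day.
Seepage velocity v = q / n_e = 0.0008684 / 0.19 = 0.004571 m/day.
Travel time t = L / v = 1870 / 0.004571 = 4.091e+05 days = 1120 years.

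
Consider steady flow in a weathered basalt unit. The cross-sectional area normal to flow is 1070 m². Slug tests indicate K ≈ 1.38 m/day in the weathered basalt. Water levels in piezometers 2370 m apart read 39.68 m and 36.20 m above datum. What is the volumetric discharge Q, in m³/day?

2.17

Hydraulic gradient i = (39.68 − 36.20) / 2370 = 3.48 / 2370 = 0.001468.
Darcy's law: Q = K · A · i = 1.380 × 1070 × 0.001468 = 2.168 m³/day.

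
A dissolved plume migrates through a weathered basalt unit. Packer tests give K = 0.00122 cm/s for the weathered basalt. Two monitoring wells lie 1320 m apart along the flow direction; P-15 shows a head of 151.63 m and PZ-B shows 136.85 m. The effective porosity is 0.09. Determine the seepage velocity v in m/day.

Convert K: 0.00122 cm/s × 864 = 1.054 m/day.
Hydraulic gradient i = (151.63 − 136.85) / 1320 = 14.78 / 1320 = 0.01120.
Darcy flux q = K · i = 1.054 × 0.01120 = 0.01180 m/day.
Seepage velocity v = q / n_e = 0.01180 / 0.09 = 0.1311 m/day.

0.131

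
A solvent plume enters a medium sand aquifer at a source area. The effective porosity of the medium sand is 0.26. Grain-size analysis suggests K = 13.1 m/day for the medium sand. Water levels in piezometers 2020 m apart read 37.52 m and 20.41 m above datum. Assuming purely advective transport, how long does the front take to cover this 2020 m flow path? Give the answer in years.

Hydraulic gradient i = (37.52 − 20.41) / 2020 = 17.11 / 2020 = 0.008470.
Darcy flux q = K · i = 13.10 × 0.008470 = 0.1110 m/day.
Seepage velocity v = q / n_e = 0.1110 / 0.26 = 0.4268 m/day.
Travel time t = L / v = 2020 / 0.4268 = 4733 days = 12.96 years.

13.0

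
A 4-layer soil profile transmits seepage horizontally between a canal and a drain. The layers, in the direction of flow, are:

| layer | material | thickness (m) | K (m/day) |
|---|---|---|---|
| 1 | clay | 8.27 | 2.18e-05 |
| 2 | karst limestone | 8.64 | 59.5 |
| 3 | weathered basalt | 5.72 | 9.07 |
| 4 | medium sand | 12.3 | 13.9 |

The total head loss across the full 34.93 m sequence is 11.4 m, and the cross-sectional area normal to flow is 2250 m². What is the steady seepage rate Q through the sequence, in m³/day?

Flow is perpendicular to layering, so the layers act in series and the equivalent K is the thickness-weighted harmonic mean.
Total thickness L = 8.27 + 8.64 + 5.72 + 12.3 = 34.93 m.
Σ(b_i/K_i) = 8.27/2.18e-05 + 8.64/59.5 + 5.72/9.07 + 12.3/13.9 = 3.794e+05 d.
K_eq = L / Σ(b_i/K_i) = 34.93 / 3.794e+05 = 9.208e-05 m/day.
Q = K_eq · A · (Δh/L) = 9.208e-05 × 2250 × (11.4/34.93) = 0.06761 m³/day.

0.0676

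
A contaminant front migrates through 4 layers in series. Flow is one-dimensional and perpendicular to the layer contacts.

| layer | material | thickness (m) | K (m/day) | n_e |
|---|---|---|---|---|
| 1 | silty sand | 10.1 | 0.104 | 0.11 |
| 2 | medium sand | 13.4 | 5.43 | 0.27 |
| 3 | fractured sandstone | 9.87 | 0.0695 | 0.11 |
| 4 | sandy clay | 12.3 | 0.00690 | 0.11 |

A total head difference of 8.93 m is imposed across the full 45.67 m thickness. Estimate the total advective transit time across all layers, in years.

4.45

With flow normal to the layers, continuity requires the same specific discharge q through every layer.
Σ(b_i/K_i) = 10.1/0.104 + 13.4/5.43 + 9.87/0.0695 + 12.3/0.00690 = 2024 d.
q = Δh / Σ(b_i/K_i) = 8.93 / 2024 = 0.004412 m/day.
In each layer the seepage velocity is v_i = q/n_i, so the layer transit time is t_i = b_i·n_i / q:
  layer 1 (silty sand): t_1 = 10.1 × 0.11 / 0.004412 = 251.8 d
  layer 2 (medium sand): t_2 = 13.4 × 0.27 / 0.004412 = 820.1 d
  layer 3 (fractured sandstone): t_3 = 9.87 × 0.11 / 0.004412 = 246.1 d
  layer 4 (sandy clay): t_4 = 12.3 × 0.11 / 0.004412 = 306.7 d
Total t = Σ t_i = 1625 days = 4.448 years.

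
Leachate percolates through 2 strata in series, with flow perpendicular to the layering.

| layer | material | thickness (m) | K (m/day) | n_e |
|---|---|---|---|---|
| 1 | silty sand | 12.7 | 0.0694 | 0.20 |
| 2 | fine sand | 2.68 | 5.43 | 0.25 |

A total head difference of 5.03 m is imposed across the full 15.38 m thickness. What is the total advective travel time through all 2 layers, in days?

With flow normal to the layers, continuity requires the same specific discharge q through every layer.
Σ(b_i/K_i) = 12.7/0.0694 + 2.68/5.43 = 183.5 d.
q = Δh / Σ(b_i/K_i) = 5.03 / 183.5 = 0.02741 m/day.
In each layer the seepage velocity is v_i = q/n_i, so the layer transit time is t_i = b_i·n_i / q:
  layer 1 (silty sand): t_1 = 12.7 × 0.20 / 0.02741 = 92.66 d
  layer 2 (fine sand): t_2 = 2.68 × 0.25 / 0.02741 = 24.44 d
Total t = Σ t_i = 117.1 days.

117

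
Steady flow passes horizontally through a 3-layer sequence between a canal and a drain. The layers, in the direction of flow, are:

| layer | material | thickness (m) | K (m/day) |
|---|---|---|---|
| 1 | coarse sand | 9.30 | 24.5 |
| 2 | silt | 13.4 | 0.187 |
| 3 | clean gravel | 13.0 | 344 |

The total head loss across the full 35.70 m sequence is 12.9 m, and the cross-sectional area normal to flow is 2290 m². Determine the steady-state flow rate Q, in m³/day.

410

Flow is perpendicular to layering, so the layers act in series and the equivalent K is the thickness-weighted harmonic mean.
Total thickness L = 9.30 + 13.4 + 13.0 = 35.70 m.
Σ(b_i/K_i) = 9.30/24.5 + 13.4/0.187 + 13.0/344 = 72.08 d.
K_eq = L / Σ(b_i/K_i) = 35.70 / 72.08 = 0.4953 m/day.
Q = K_eq · A · (Δh/L) = 0.4953 × 2290 × (12.9/35.70) = 409.9 m³/day.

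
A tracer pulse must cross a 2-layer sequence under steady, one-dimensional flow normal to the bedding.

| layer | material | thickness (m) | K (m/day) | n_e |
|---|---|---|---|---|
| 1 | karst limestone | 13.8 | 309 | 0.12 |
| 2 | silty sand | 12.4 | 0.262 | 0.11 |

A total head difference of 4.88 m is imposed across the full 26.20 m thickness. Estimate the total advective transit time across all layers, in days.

With flow normal to the layers, continuity requires the same specific discharge q through every layer.
Σ(b_i/K_i) = 13.8/309 + 12.4/0.262 = 47.37 d.
q = Δh / Σ(b_i/K_i) = 4.88 / 47.37 = 0.1030 m/day.
In each layer the seepage velocity is v_i = q/n_i, so the layer transit time is t_i = b_i·n_i / q:
  layer 1 (karst limestone): t_1 = 13.8 × 0.12 / 0.1030 = 16.08 d
  layer 2 (silty sand): t_2 = 12.4 × 0.11 / 0.1030 = 13.24 d
Total t = Σ t_i = 29.32 days.

29.3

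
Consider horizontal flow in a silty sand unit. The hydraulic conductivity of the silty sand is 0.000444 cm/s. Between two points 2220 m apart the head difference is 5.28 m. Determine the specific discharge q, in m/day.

Convert K: 0.000444 cm/s × 864 = 0.3836 m/day.
Hydraulic gradient i = Δh / L = 5.28 / 2220 = 0.002378.
Specific discharge q = K · i = 0.3836 × 0.002378 = 0.0009124 m/day.

0.000912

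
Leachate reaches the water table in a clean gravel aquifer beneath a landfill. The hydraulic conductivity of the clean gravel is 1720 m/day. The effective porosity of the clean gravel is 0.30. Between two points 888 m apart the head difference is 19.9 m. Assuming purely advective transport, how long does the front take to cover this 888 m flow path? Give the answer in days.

6.91

Hydraulic gradient i = Δh / L = 19.9 / 888 = 0.02241.
Darcy flux q = K · i = 1720 × 0.02241 = 38.55 m/day.
Seepage velocity v = q / n_e = 38.55 / 0.30 = 128.5 m/day.
Travel time t = L / v = 888 / 128.5 = 6.911 days.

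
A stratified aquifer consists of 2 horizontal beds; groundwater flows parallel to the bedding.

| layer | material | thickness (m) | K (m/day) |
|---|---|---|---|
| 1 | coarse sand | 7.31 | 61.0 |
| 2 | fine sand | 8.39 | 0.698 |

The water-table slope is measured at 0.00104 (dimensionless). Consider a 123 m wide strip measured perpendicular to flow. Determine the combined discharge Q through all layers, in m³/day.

Flow is parallel to layering, so each bed carries its own Darcy discharge and the transmissivities add.
Σ(K_i·b_i) = 61.0×7.31 + 0.698×8.39 = 451.8 m²/day.
Hydraulic gradient i = 0.00104.
Q = Σ(K_i·b_i) · W · i = 451.8 × 123 × 0.001040 = 57.79 m³/day.

57.8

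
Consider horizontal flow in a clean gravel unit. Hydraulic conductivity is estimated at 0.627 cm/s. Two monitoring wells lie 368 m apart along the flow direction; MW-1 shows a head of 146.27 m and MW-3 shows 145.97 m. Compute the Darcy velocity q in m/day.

0.442

Convert K: 0.627 cm/s × 864 = 541.7 m/day.
Hydraulic gradient i = (146.27 − 145.97) / 368 = 0.3 / 368 = 0.0008152.
Specific discharge q = K · i = 541.7 × 0.0008152 = 0.4416 m/day.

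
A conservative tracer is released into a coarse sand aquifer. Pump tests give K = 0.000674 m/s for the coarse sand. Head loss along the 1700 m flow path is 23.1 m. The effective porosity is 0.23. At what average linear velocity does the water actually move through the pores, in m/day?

Convert K: 0.000674 m/s × 86400 = 58.23 m/day.
Hydraulic gradient i = Δh / L = 23.1 / 1700 = 0.01359.
Darcy flux q = K · i = 58.23 × 0.01359 = 0.7913 m/day.
Seepage velocity v = q / n_e = 0.7913 / 0.23 = 3.440 m/day.

3.44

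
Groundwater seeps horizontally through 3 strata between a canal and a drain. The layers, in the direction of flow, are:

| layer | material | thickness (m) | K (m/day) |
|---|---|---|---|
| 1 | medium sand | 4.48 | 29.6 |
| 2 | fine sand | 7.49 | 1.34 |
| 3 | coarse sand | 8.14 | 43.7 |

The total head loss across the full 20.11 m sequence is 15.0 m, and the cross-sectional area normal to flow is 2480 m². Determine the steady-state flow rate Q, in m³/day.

Flow is perpendicular to layering, so the layers act in series and the equivalent K is the thickness-weighted harmonic mean.
Total thickness L = 4.48 + 7.49 + 8.14 = 20.11 m.
Σ(b_i/K_i) = 4.48/29.6 + 7.49/1.34 + 8.14/43.7 = 5.927 d.
K_eq = L / Σ(b_i/K_i) = 20.11 / 5.927 = 3.393 m/day.
Q = K_eq · A · (Δh/L) = 3.393 × 2480 × (15.0/20.11) = 6276 m³/day.

6280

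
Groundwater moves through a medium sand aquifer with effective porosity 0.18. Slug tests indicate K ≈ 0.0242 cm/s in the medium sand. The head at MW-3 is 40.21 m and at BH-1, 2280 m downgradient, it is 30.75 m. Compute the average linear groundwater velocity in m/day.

Convert K: 0.0242 cm/s × 864 = 20.91 m/day.
Hydraulic gradient i = (40.21 − 30.75) / 2280 = 9.46 / 2280 = 0.004149.
Darcy flux q = K · i = 20.91 × 0.004149 = 0.08675 m/day.
Seepage velocity v = q / n_e = 0.08675 / 0.18 = 0.4820 m/day.

0.482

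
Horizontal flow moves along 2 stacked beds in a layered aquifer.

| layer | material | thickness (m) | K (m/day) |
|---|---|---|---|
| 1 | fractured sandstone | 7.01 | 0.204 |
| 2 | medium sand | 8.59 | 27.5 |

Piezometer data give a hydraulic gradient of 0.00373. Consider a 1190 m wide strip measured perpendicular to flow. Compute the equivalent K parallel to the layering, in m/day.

Flow is parallel to layering, so each bed carries its own Darcy discharge and the transmissivities add.
Σ(K_i·b_i) = 0.204×7.01 + 27.5×8.59 = 237.7 m²/day.
Total thickness b = 15.60 m, so K_eq = Σ(K_i·b_i)/b = 15.23 m/day.

15.2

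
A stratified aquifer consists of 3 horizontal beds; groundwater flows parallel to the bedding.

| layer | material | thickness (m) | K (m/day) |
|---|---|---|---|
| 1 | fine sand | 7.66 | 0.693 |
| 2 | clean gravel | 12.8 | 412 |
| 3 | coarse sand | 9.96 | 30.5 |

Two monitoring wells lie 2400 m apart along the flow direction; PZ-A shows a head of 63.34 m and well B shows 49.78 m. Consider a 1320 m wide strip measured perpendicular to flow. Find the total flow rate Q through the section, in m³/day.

41600

Flow is parallel to layering, so each bed carries its own Darcy discharge and the transmissivities add.
Σ(K_i·b_i) = 0.693×7.66 + 412×12.8 + 30.5×9.96 = 5583 m²/day.
Hydraulic gradient i = (63.34 − 49.78) / 2400 = 13.56 / 2400 = 0.005650.
Q = Σ(K_i·b_i) · W · i = 5583 × 1320 × 0.005650 = 41636 m³/day.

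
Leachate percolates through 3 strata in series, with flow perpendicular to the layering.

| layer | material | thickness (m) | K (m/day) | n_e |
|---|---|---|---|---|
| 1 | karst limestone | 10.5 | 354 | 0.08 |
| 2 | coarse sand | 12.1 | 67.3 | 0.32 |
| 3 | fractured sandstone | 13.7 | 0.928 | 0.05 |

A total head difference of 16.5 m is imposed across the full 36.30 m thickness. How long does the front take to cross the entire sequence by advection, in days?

4.90

With flow normal to the layers, continuity requires the same specific discharge q through every layer.
Σ(b_i/K_i) = 10.5/354 + 12.1/67.3 + 13.7/0.928 = 14.97 d.
q = Δh / Σ(b_i/K_i) = 16.5 / 14.97 = 1.102 m/day.
In each layer the seepage velocity is v_i = q/n_i, so the layer transit time is t_i = b_i·n_i / q:
  layer 1 (karst limestone): t_1 = 10.5 × 0.08 / 1.102 = 0.7622 d
  layer 2 (coarse sand): t_2 = 12.1 × 0.32 / 1.102 = 3.514 d
  layer 3 (fractured sandstone): t_3 = 13.7 × 0.05 / 1.102 = 0.6216 d
Total t = Σ t_i = 4.897 days.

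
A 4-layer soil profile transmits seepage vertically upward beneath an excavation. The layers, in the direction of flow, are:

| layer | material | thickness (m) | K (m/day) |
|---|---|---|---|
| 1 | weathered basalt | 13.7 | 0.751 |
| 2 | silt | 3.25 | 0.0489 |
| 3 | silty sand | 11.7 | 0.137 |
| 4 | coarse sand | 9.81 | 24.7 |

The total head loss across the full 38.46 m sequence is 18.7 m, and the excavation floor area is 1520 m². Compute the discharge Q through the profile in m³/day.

167

Flow is perpendicular to layering, so the layers act in series and the equivalent K is the thickness-weighted harmonic mean.
Total thickness L = 13.7 + 3.25 + 11.7 + 9.81 = 38.46 m.
Σ(b_i/K_i) = 13.7/0.751 + 3.25/0.0489 + 11.7/0.137 + 9.81/24.7 = 170.5 d.
K_eq = L / Σ(b_i/K_i) = 38.46 / 170.5 = 0.2256 m/day.
Q = K_eq · A · (Δh/L) = 0.2256 × 1520 × (18.7/38.46) = 166.7 m³/day.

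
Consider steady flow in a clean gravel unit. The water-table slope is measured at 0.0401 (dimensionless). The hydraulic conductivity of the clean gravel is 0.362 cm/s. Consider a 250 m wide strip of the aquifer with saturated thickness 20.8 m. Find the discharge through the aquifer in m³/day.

65200

Convert K: 0.362 cm/s × 864 = 312.8 m/day.
Cross-sectional area A = 250 × 20.8 = 5200 m².
Hydraulic gradient i = 0.0401.
Darcy's law: Q = K · A · i = 312.8 × 5200 × 0.04010 = 65218 m³/day.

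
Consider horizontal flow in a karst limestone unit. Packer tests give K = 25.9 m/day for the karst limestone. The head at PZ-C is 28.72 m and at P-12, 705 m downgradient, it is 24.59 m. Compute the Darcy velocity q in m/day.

0.152

Hydraulic gradient i = (28.72 − 24.59) / 705 = 4.13 / 705 = 0.005858.
Specific discharge q = K · i = 25.90 × 0.005858 = 0.1517 m/day.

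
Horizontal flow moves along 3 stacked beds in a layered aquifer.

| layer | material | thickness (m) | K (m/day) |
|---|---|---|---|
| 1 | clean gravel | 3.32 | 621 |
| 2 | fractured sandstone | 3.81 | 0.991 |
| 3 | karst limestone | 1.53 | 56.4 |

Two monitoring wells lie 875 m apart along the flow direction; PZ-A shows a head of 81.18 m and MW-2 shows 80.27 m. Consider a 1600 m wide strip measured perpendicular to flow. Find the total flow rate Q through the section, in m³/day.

3580

Flow is parallel to layering, so each bed carries its own Darcy discharge and the transmissivities add.
Σ(K_i·b_i) = 621×3.32 + 0.991×3.81 + 56.4×1.53 = 2152 m²/day.
Hydraulic gradient i = (81.18 − 80.27) / 875 = 0.91 / 875 = 0.001040.
Q = Σ(K_i·b_i) · W · i = 2152 × 1600 × 0.001040 = 3581 m³/day.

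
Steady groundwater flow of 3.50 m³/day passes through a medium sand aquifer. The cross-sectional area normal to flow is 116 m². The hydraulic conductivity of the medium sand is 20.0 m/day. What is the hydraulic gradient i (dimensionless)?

From Q = K·A·i, i = Q / (K·A) = 3.50 / (20.00 × 116.0) = 0.001509.

0.00151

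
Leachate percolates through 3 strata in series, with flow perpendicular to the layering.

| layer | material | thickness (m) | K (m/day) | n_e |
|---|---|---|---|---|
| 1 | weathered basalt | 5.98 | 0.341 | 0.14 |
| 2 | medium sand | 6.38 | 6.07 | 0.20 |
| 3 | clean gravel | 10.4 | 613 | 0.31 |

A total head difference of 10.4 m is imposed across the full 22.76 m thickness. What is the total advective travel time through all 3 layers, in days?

With flow normal to the layers, continuity requires the same specific discharge q through every layer.
Σ(b_i/K_i) = 5.98/0.341 + 6.38/6.07 + 10.4/613 = 18.60 d.
q = Δh / Σ(b_i/K_i) = 10.4 / 18.60 = 0.5590 m/day.
In each layer the seepage velocity is v_i = q/n_i, so the layer transit time is t_i = b_i·n_i / q:
  layer 1 (weathered basalt): t_1 = 5.98 × 0.14 / 0.5590 = 1.498 d
  layer 2 (medium sand): t_2 = 6.38 × 0.20 / 0.5590 = 2.283 d
  layer 3 (clean gravel): t_3 = 10.4 × 0.31 / 0.5590 = 5.767 d
Total t = Σ t_i = 9.548 days.

9.55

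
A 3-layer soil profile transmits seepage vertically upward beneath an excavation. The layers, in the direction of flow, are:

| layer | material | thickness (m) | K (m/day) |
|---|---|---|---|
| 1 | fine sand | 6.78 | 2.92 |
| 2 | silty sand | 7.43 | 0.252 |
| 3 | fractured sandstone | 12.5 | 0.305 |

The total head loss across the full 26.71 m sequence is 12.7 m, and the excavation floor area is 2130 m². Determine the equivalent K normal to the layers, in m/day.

Flow is perpendicular to layering, so the layers act in series and the equivalent K is the thickness-weighted harmonic mean.
Total thickness L = 6.78 + 7.43 + 12.5 = 26.71 m.
Σ(b_i/K_i) = 6.78/2.92 + 7.43/0.252 + 12.5/0.305 = 72.79 d.
K_eq = L / Σ(b_i/K_i) = 26.71 / 72.79 = 0.3669 m/day.

0.367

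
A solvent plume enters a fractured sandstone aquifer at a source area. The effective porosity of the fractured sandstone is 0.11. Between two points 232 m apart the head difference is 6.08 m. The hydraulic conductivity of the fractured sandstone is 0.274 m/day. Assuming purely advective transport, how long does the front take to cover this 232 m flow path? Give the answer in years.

Hydraulic gradient i = Δh / L = 6.08 / 232 = 0.02621.
Darcy flux q = K · i = 0.2740 × 0.02621 = 0.007181 m/day.
Seepage velocity v = q / n_e = 0.007181 / 0.11 = 0.06528 m/day.
Travel time t = L / v = 232 / 0.06528 = 3554 days = 9.730 years.

9.73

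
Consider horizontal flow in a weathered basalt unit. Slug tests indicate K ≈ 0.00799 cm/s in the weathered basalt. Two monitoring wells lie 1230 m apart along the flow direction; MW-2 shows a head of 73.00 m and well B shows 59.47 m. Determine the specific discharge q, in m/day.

0.0759

Convert K: 0.00799 cm/s × 864 = 6.903 m/day.
Hydraulic gradient i = (73.00 − 59.47) / 1230 = 13.53 / 1230 = 0.01100.
Specific discharge q = K · i = 6.903 × 0.01100 = 0.07594 m/day.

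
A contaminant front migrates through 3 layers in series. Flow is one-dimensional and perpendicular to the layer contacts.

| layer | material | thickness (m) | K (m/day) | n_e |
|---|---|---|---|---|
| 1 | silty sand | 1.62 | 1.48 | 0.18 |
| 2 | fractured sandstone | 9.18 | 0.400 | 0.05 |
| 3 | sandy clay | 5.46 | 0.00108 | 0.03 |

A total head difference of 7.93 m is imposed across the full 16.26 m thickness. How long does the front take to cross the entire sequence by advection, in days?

With flow normal to the layers, continuity requires the same specific discharge q through every layer.
Σ(b_i/K_i) = 1.62/1.48 + 9.18/0.400 + 5.46/0.00108 = 5080 d.
q = Δh / Σ(b_i/K_i) = 7.93 / 5080 = 0.001561 m/day.
In each layer the seepage velocity is v_i = q/n_i, so the layer transit time is t_i = b_i·n_i / q:
  layer 1 (silty sand): t_1 = 1.62 × 0.18 / 0.001561 = 186.8 d
  layer 2 (fractured sandstone): t_2 = 9.18 × 0.05 / 0.001561 = 294.0 d
  layer 3 (sandy clay): t_3 = 5.46 × 0.03 / 0.001561 = 104.9 d
Total t = Σ t_i = 585.7 days.

586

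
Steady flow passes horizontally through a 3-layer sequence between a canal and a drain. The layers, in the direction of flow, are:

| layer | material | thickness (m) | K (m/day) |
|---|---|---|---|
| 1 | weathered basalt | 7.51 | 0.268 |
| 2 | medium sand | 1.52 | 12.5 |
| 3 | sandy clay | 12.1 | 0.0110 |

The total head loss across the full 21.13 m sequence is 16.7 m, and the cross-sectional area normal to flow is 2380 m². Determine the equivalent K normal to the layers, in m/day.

Flow is perpendicular to layering, so the layers act in series and the equivalent K is the thickness-weighted harmonic mean.
Total thickness L = 7.51 + 1.52 + 12.1 = 21.13 m.
Σ(b_i/K_i) = 7.51/0.268 + 1.52/12.5 + 12.1/0.0110 = 1128 d.
K_eq = L / Σ(b_i/K_i) = 21.13 / 1128 = 0.01873 m/day.

0.0187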